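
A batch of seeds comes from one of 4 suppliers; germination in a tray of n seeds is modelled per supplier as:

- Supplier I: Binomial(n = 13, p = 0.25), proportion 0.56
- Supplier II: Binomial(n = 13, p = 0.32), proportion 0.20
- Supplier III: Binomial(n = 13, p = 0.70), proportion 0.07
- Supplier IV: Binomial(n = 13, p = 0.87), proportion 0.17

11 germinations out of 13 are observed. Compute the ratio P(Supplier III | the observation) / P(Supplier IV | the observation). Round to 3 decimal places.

0.201

Posterior odds = (P(Z=i) f_i(x)) / (P(Z=j) f_j(x)); the normalising sum cancels.
Component likelihoods at x = 11 germinations out of 13:
  L_I = 1.04606e-05
  L_II = 0.000129946
  L_III = 0.138808
  L_IV = 0.2849
0.00971658 / 0.0484331 ≈ 0.201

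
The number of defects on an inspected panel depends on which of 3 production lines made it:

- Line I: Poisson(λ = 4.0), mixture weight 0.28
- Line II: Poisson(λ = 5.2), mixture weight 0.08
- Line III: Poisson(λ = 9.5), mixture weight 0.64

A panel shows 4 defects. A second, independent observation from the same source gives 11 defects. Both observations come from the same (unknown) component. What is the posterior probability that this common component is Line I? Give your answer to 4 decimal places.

0.0532

P(component k | x) = π_k·f_k(x) / marginal(x), where marginal(x) = Σ_j π_j·f_j(x).
Since both observations come from the same component, the likelihood for component k is f_k(x₁)·f_k(x₂).
  f_I = [e^(−4.0)·4.0^4/4! = 0.195367] × [0.00192454] = 0.000375991
  f_II = [e^(−5.2)·5.2^4/4! = 0.168063] × [0.0103884] = 0.0017459
  f_III = [e^(−9.5)·9.5^4/4! = 0.025403] × [0.106661] = 0.00270952
Prior × likelihood for each component:
  π_I·f_I = 0.28 × 0.000375991 = 0.000105277
  π_II·f_II = 0.08 × 0.0017459 = 0.000139672
  π_III·f_III = 0.64 × 0.00270952 = 0.00173409
Normaliser: 0.000105277 + 0.000139672 + 0.00173409 = 0.00197904
So the posterior for Line I is 0.000105277 / 0.00197904 ≈ 0.0532.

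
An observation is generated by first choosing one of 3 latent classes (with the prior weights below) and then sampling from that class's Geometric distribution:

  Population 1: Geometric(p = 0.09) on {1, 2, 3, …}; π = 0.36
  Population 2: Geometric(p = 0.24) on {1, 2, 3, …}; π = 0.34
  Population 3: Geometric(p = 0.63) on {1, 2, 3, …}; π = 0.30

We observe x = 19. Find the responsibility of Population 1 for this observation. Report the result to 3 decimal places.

0.910

Apply Bayes' rule: the posterior for each component is proportional to its prior times its likelihood at x.
Geometric probabilities:
  p_1 = 0.0164812
  p_2 = 0.00171734
  p_3 = 1.06407e-08
Prior × likelihood for each component:
  P(Z=1)·p_1 = 0.36 × 0.0164812 = 0.00593321
  P(Z=2)·p_2 = 0.34 × 0.00171734 = 0.000583895
  P(Z=3)·p_3 = 0.30 × 1.06407e-08 = 3.19222e-09
Marginal: 0.00593321 + 0.000583895 + 3.19222e-09 = 0.00651711
P(Population 1 | data) = 0.00593321 / 0.00651711 ≈ 0.910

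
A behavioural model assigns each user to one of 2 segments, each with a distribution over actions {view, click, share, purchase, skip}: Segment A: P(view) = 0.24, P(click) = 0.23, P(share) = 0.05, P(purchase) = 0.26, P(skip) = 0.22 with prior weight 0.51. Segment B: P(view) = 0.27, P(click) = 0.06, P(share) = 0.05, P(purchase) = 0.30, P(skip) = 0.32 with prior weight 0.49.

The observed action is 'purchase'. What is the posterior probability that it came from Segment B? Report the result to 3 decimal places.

P(component k | x) = w_k·f_k(x) / marginal(x), where marginal(x) = Σ_j w_j·f_j(x).
Evaluate each component's likelihood at the observed value:
  p_A = 0.26
  p_B = 0.3
Multiply by the mixture weights:
  w_A·p_A = 0.51 × 0.26 = 0.1326
  w_B·p_B = 0.49 × 0.3 = 0.147
Sum: 0.1326 + 0.147 = 0.2796
P(Segment B | 'purchase') = 0.147 / 0.2796 ≈ 0.526

0.526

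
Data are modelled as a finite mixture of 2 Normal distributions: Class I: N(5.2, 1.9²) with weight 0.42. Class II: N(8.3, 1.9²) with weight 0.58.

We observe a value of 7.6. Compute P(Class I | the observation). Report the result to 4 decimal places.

0.2587

P(component k | x) = π_k·f_k(x) / marginal(x), where marginal(x) = Σ_j π_j·f_j(x).
Evaluate each component's likelihood at the observed value:
  L_I = 0.0945547
  L_II = 0.196192
Unnormalised posteriors:
  π_I·L_I = 0.42 × 0.0945547 = 0.039713
  π_II·L_II = 0.58 × 0.196192 = 0.113792
Evidence: 0.039713 + 0.113792 = 0.153505
Responsibility of Class I: 0.039713 / 0.153505 ≈ 0.2587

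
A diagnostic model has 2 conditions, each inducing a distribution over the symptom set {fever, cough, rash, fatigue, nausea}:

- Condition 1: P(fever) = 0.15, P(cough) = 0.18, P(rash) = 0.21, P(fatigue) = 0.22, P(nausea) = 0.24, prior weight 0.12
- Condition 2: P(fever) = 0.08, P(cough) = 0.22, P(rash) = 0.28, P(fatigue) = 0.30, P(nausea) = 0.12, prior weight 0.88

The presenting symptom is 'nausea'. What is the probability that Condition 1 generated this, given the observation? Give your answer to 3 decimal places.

0.214

Posterior ∝ prior × likelihood, so P(k | x) ∝ π_k f_k(x); normalise over all components.
Component likelihoods at x = 'nausea':
  p_1 = 0.24
  p_2 = 0.12
Multiply by the mixture weights:
  π_1·p_1 = 0.12 × 0.24 = 0.0288
  π_2·p_2 = 0.88 × 0.12 = 0.1056
Marginal: 0.0288 + 0.1056 = 0.1344
So the posterior for Condition 1 is 0.0288 / 0.1344 ≈ 0.214.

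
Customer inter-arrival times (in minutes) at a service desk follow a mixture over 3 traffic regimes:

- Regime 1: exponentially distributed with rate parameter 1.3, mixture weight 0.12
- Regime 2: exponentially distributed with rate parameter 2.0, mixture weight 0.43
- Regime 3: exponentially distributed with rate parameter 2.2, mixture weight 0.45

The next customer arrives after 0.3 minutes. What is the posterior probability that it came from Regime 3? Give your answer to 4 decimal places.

0.4697

The responsibility of component k is π_k f_k(x) divided by Σ_j π_j f_j(x).
Component likelihoods at x = 0.3 minutes:
  f_1 = 1.3·e^(−1.3·0.3) = 1.3·e^(−0.3900) = 0.880174
  f_2 = 2.0·e^(−2.0·0.3) = 2.0·e^(−0.6000) = 1.09762
  f_3 = 2.2·e^(−2.2·0.3) = 2.2·e^(−0.6600) = 1.13707
Unnormalised posteriors:
  π_1·f_1 = 0.12 × 0.880174 = 0.105621
  π_2·f_2 = 0.43 × 1.09762 = 0.471978
  π_3·f_3 = 0.45 × 1.13707 = 0.511683
Evidence: 0.105621 + 0.471978 + 0.511683 = 1.08928
P(Regime 3 | 0.3 minutes) = 0.511683 / 1.08928 ≈ 0.4697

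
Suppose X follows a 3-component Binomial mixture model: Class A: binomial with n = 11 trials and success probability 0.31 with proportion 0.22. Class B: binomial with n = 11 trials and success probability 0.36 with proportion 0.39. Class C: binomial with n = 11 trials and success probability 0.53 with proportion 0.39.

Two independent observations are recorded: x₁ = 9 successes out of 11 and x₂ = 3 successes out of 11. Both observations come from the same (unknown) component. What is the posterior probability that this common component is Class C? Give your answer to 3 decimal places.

0.798

Posterior ∝ prior × likelihood, so P(k | x) ∝ w_k f_k(x); normalise over all components.
Since both observations come from the same component, the likelihood for component k is f_k(x₁)·f_k(x₂).
  f_A = [0.000692335] × [0.252558] = 0.000174855
  f_B = [0.00228794] × [0.216686] = 0.000495766
  f_C = [0.0400905] × [0.0584917] = 0.00234496
Unnormalised posteriors:
  w_A·f_A = 0.22 × 0.000174855 = 3.84681e-05
  w_B·f_B = 0.39 × 0.000495766 = 0.000193349
  w_C·f_C = 0.39 × 0.00234496 = 0.000914535
Denominator: 3.84681e-05 + 0.000193349 + 0.000914535 = 0.00114635
P(Class C | data) = 0.000914535 / 0.00114635 ≈ 0.798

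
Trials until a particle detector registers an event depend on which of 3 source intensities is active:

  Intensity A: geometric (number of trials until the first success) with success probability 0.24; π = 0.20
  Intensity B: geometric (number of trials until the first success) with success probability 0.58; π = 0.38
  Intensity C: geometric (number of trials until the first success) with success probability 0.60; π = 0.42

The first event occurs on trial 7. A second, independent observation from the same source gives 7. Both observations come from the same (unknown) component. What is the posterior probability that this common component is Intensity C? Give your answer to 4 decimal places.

0.0058

Apply Bayes' rule: the posterior for each component is proportional to its prior times its likelihood at x.
Since both observations come from the same component, the likelihood for component k is f_k(x₁)·f_k(x₂).
  f_A = [0.24·(1−0.24)^6 = 0.24·0.1927 = 0.046248] × [0.046248] = 0.00213888
  f_B = [0.58·(1−0.58)^6 = 0.58·0.00548903 = 0.00318364] × [0.00318364] = 1.01356e-05
  f_C = [0.60·(1−0.60)^6 = 0.60·0.004096 = 0.0024576] × [0.0024576] = 6.0398e-06
Unnormalised posteriors:
  w_A·f_A = 0.20 × 0.00213888 = 0.000427775
  w_B·f_B = 0.38 × 1.01356e-05 = 3.85151e-06
  w_C·f_C = 0.42 × 6.0398e-06 = 2.53672e-06
Evidence: 0.000427775 + 3.85151e-06 + 2.53672e-06 = 0.000434163
Responsibility of Intensity C: 2.53672e-06 / 0.000434163 ≈ 0.0058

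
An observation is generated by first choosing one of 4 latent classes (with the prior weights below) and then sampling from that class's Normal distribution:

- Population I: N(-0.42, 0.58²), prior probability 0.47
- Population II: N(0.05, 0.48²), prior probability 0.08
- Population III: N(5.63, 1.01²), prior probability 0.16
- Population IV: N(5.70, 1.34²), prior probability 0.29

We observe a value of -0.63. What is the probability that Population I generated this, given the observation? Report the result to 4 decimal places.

0.9255

P(component k | x) = P(Z=k)·f_k(x) / marginal(x), where marginal(x) = Σ_j P(Z=j)·f_j(x).
Evaluate each component's likelihood at the observed value:
  f_I = 0.644192
  f_II = 0.304696
  f_III = 1.79796e-09
  f_IV = 4.2477e-06
Weight by the priors:
  P(Z=I)·f_I = 0.47 × 0.644192 = 0.30277
  P(Z=II)·f_II = 0.08 × 0.304696 = 0.0243757
  P(Z=III)·f_III = 0.16 × 1.79796e-09 = 2.87673e-10
  P(Z=IV)·f_IV = 0.29 × 4.2477e-06 = 1.23183e-06
Evidence: 0.30277 + 0.0243757 + 2.87673e-10 + 1.23183e-06 = 0.327147
Responsibility of Population I: 0.30277 / 0.327147 ≈ 0.9255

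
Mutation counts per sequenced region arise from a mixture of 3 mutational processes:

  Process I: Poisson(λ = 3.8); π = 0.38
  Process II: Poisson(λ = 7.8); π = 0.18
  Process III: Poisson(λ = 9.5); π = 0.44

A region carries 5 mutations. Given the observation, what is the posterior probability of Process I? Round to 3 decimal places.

P(component k | x) = π_k·f_k(x) / marginal(x), where marginal(x) = Σ_j π_j·f_j(x).
Poisson probabilities:
  f_I = 0.147713
  f_II = 0.0985814
  f_III = 0.0482658
Weight by the priors:
  π_I·f_I = 0.38 × 0.147713 = 0.0561308
  π_II·f_II = 0.18 × 0.0985814 = 0.0177446
  π_III·f_III = 0.44 × 0.0482658 = 0.0212369
Denominator: 0.0561308 + 0.0177446 + 0.0212369 = 0.0951124
P(Process I | data) ≈ 0.590

0.590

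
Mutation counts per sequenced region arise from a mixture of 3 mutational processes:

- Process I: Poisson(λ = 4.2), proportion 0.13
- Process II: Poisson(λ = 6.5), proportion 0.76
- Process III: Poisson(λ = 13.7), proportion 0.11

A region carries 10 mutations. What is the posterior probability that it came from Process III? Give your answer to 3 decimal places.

By Bayes' theorem, P(k | x) = π_k f_k(x) / Σ_j π_j f_j(x).
Evaluate each component's likelihood at the observed value:
  f_I = 0.00705819
  f_II = 0.0557772
  f_III = 0.0720457
Unnormalised posteriors:
  π_I·f_I = 0.13 × 0.00705819 = 0.000917564
  π_II·f_II = 0.76 × 0.0557772 = 0.0423906
  π_III·f_III = 0.11 × 0.0720457 = 0.00792503
Evidence: 0.000917564 + 0.0423906 + 0.00792503 = 0.0512332
Responsibility of Process III: 0.00792503 / 0.0512332 ≈ 0.155

0.155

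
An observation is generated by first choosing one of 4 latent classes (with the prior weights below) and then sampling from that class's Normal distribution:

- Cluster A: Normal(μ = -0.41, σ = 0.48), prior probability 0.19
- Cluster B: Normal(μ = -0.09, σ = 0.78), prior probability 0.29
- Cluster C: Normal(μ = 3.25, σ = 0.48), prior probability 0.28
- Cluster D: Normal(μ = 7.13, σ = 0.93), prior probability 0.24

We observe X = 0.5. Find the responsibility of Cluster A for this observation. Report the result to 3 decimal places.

Posterior ∝ prior × likelihood, so P(k | x) ∝ π_k f_k(x); normalise over all components.
Normal densities:
  f_A = 0.137785
  f_B = 0.384214
  f_C = 6.19682e-08
  f_D = 3.94758e-12
Multiply by the mixture weights:
  π_A·f_A = 0.19 × 0.137785 = 0.0261791
  π_B·f_B = 0.29 × 0.384214 = 0.111422
  π_C·f_C = 0.28 × 6.19682e-08 = 1.73511e-08
  π_D·f_D = 0.24 × 3.94758e-12 = 9.47419e-13
Evidence: 0.0261791 + 0.111422 + 1.73511e-08 + 9.47419e-13 = 0.137601
P(Cluster A | 0.5) = 0.0261791 / 0.137601 ≈ 0.190

0.190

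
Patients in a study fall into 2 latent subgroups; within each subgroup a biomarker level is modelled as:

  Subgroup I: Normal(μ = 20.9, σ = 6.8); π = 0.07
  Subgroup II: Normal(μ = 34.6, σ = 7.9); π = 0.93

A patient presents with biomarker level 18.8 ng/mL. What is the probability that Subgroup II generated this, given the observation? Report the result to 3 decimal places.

0.619

The responsibility of component k is π_k f_k(x) divided by Σ_j π_j f_j(x).
Evaluate each component's likelihood at the observed value:
  p_I = (1/(6.8·√(2π)))·exp(−(18.8−20.9)²/(2·6.8²)) = 0.058668·exp(-0.04769) = 0.055936
  p_II = (1/(7.9·√(2π)))·exp(−(18.8−34.6)²/(2·7.9²)) = 0.050499·exp(-2.00000) = 0.0068343
Multiply by the mixture weights:
  π_I·p_I = 0.07 × 0.055936 = 0.00391552
  π_II·p_II = 0.93 × 0.0068343 = 0.0063559
Sum: 0.00391552 + 0.0063559 = 0.0102714
Responsibility of Subgroup II: 0.0063559 / 0.0102714 ≈ 0.619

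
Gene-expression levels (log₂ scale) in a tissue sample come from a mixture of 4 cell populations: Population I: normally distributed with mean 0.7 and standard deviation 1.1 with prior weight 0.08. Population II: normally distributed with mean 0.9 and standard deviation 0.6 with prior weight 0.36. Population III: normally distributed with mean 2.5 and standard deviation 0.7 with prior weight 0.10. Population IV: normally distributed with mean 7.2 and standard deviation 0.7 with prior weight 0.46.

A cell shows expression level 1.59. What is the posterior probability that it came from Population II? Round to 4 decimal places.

0.7313

The responsibility of component k is π_k f_k(x) divided by Σ_j π_j f_j(x).
Evaluate each component's likelihood at the observed value:
  L_I = (1/(1.1·√(2π)))·exp(−(1.59−0.7)²/(2·1.1²)) = 0.362675·exp(-0.32731) = 0.261437
  L_II = (1/(0.6·√(2π)))·exp(−(1.59−0.9)²/(2·0.6²)) = 0.664904·exp(-0.66125) = 0.343227
  L_III = (1/(0.7·√(2π)))·exp(−(1.59−2.5)²/(2·0.7²)) = 0.569918·exp(-0.84500) = 0.244812
  L_IV = (1/(0.7·√(2π)))·exp(−(1.59−7.2)²/(2·0.7²)) = 0.569918·exp(-32.11439) = 6.4374e-15
Unnormalised posteriors:
  π_I·L_I = 0.08 × 0.261437 = 0.0209149
  π_II·L_II = 0.36 × 0.343227 = 0.123562
  π_III·L_III = 0.10 × 0.244812 = 0.0244812
  π_IV·L_IV = 0.46 × 6.4374e-15 = 2.9612e-15
Marginal: 0.0209149 + 0.123562 + 0.0244812 + 2.9612e-15 = 0.168958
P(Population II | data) = 0.123562 / 0.168958 ≈ 0.7313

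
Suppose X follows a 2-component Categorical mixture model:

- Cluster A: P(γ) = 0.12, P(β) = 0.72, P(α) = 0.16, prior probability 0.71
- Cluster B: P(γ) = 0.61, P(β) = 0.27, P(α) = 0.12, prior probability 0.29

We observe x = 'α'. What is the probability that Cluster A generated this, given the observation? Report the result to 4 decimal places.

0.7655

Posterior ∝ prior × likelihood, so P(k | x) ∝ π_k f_k(x); normalise over all components.
Categorical probabilities:
  p_A = 0.16
  p_B = 0.12
Unnormalised posteriors:
  π_A·p_A = 0.71 × 0.16 = 0.1136
  π_B·p_B = 0.29 × 0.12 = 0.0348
Evidence: 0.1136 + 0.0348 = 0.1484
Responsibility of Cluster A: 0.1136 / 0.1484 ≈ 0.7655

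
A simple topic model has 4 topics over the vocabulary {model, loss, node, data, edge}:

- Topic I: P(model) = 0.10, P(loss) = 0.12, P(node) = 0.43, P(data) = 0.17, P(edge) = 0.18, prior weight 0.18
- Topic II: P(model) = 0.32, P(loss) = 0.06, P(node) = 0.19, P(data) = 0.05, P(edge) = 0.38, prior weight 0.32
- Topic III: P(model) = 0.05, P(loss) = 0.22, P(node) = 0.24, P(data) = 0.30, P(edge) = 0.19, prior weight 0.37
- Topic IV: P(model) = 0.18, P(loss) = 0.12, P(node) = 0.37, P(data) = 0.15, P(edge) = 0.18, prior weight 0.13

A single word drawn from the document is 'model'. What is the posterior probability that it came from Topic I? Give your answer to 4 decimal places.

0.1109

P(component k | x) = π_k·f_k(x) / marginal(x), where marginal(x) = Σ_j π_j·f_j(x).
Categorical probabilities:
  p_I = P(model | comp) = 0.10
  p_II = P(model | comp) = 0.32
  p_III = P(model | comp) = 0.05
  p_IV = P(model | comp) = 0.18
Prior × likelihood for each component:
  π_I·p_I = 0.18 × 0.1 = 0.018
  π_II·p_II = 0.32 × 0.32 = 0.1024
  π_III·p_III = 0.37 × 0.05 = 0.0185
  π_IV·p_IV = 0.13 × 0.18 = 0.0234
Denominator: 0.018 + 0.1024 + 0.0185 + 0.0234 = 0.1623
P(Topic I | the observation) = 0.018 / 0.1623 ≈ 0.1109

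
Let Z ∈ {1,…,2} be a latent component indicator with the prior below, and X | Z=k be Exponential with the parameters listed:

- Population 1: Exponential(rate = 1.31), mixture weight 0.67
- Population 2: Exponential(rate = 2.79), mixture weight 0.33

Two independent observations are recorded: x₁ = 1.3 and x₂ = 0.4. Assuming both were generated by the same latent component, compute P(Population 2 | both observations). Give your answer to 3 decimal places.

0.153

Apply Bayes' rule: the posterior for each component is proportional to its prior times its likelihood at x.
Since both observations come from the same component, the likelihood for component k is f_k(x₁)·f_k(x₂).
  p_1 = [1.31·e^(−1.31·1.3) = 1.31·e^(−1.7030) = 0.238599] × [0.775713] = 0.185084
  p_2 = [2.79·e^(−2.79·1.3) = 2.79·e^(−3.6270) = 0.0742024] × [0.913969] = 0.0678187
Weight by the priors:
  π_1·p_1 = 0.67 × 0.185084 = 0.124006
  π_2·p_2 = 0.33 × 0.0678187 = 0.0223802
Normaliser: 0.124006 + 0.0223802 = 0.146386
So the posterior for Population 2 is 0.0223802 / 0.146386 ≈ 0.153.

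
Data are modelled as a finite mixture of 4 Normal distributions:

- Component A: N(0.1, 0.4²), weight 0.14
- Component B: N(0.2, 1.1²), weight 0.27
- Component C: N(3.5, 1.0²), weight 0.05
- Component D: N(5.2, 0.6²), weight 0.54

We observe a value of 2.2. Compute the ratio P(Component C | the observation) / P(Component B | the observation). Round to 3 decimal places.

The posterior odds equal the prior odds times the likelihood ratio: (π_i/π_j)·(f_i(x)/f_j(x)).
Normal densities:
  f_A = (1/(0.4·√(2π)))·exp(−(2.2−0.1)²/(2·0.4²)) = 0.997356·exp(-13.78125) = 1.03212e-06
  f_B = (1/(1.1·√(2π)))·exp(−(2.2−0.2)²/(2·1.1²)) = 0.362675·exp(-1.65289) = 0.0694505
  f_C = (1/(1.0·√(2π)))·exp(−(2.2−3.5)²/(2·1.0²)) = 0.398942·exp(-0.84500) = 0.171369
  f_D = (1/(0.6·√(2π)))·exp(−(2.2−5.2)²/(2·0.6²)) = 0.664904·exp(-12.50000) = 2.47787e-06
Posterior odds = (π_C·f_C) / (π_B·f_B) = (0.05·0.171369) / (0.27·0.0694505) = 0.00856843 / 0.0187516 ≈ 0.457

0.457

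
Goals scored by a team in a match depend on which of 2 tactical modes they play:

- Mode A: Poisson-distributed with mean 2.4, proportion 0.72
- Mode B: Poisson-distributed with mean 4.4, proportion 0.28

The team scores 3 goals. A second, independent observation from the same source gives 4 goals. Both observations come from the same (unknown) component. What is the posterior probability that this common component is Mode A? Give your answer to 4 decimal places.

Apply Bayes' rule: the posterior for each component is proportional to its prior times its likelihood at x.
Since both observations come from the same component, the likelihood for component k is f_k(x₁)·f_k(x₂).
  L_A = [e^(−2.4)·2.4^3/3! = 0.209014] × [0.125408] = 0.0262122
  L_B = [e^(−4.4)·4.4^3/3! = 0.174305] × [0.191736] = 0.0334206
Multiply by the mixture weights:
  w_A·L_A = 0.72 × 0.0262122 = 0.0188727
  w_B·L_B = 0.28 × 0.0334206 = 0.00935778
Sum: 0.0188727 + 0.00935778 = 0.0282305
So the posterior for Mode A is 0.0188727 / 0.0282305 ≈ 0.6685.

0.6685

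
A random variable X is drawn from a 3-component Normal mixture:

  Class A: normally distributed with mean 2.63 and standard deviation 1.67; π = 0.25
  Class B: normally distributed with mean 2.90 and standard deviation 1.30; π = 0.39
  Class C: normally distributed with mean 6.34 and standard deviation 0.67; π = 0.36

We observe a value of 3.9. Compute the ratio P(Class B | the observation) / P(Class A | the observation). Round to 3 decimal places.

Since P(k|x) ∝ P(Z=k) f_k(x), the posterior odds are P(Z=i) f_i(x) / (P(Z=j) f_j(x)).
Normal densities:
  p_A = 0.1789
  p_B = 0.228285
  p_C = 0.000785035
Odds = (0.39/0.25) × (0.228285/0.1789) = 1.56 × 1.27605 ≈ 1.991

1.991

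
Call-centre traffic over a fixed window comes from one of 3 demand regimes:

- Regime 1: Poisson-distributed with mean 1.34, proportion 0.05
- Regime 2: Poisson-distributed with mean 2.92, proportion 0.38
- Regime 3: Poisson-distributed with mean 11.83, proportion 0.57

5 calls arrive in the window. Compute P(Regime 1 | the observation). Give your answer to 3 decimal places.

0.011

The responsibility of component k is w_k f_k(x) divided by Σ_j w_j f_j(x).
Poisson probabilities:
  f_1 = e^(−1.34)·1.34^5/5! = 0.00942732
  f_2 = e^(−2.92)·2.92^5/5! = 0.0954098
  f_3 = e^(−11.83)·11.83^5/5! = 0.0140617
Multiply by the mixture weights:
  w_1·f_1 = 0.05 × 0.00942732 = 0.000471366
  w_2·f_2 = 0.38 × 0.0954098 = 0.0362557
  w_3·f_3 = 0.57 × 0.0140617 = 0.00801519
Sum: 0.000471366 + 0.0362557 + 0.00801519 = 0.0447423
So the posterior for Regime 1 is 0.000471366 / 0.0447423 ≈ 0.011.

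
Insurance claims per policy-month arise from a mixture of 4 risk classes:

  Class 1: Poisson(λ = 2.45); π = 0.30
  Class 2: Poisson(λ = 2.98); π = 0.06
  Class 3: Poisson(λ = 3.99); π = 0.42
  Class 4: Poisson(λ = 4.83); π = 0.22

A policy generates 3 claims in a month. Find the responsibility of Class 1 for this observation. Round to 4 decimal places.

0.3302

Posterior ∝ prior × likelihood, so P(k | x) ∝ P(Z=k) f_k(x); normalise over all components.
Poisson probabilities:
  p_1 = 0.211507
  p_2 = 0.224027
  p_3 = 0.195854
  p_4 = 0.149985
Weight by the priors:
  P(Z=1)·p_1 = 0.30 × 0.211507 = 0.0634522
  P(Z=2)·p_2 = 0.06 × 0.224027 = 0.0134416
  P(Z=3)·p_3 = 0.42 × 0.195854 = 0.0822587
  P(Z=4)·p_4 = 0.22 × 0.149985 = 0.0329967
Normaliser: 0.0634522 + 0.0134416 + 0.0822587 + 0.0329967 = 0.192149
P(Class 1 | 3 claims) ≈ 0.3302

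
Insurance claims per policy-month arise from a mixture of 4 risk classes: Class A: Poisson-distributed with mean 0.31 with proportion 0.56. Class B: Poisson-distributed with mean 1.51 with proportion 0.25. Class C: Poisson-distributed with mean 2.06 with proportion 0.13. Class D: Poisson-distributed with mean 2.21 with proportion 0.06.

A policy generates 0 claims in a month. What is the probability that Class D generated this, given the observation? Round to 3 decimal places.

Posterior ∝ prior × likelihood, so P(k | x) ∝ P(Z=k) f_k(x); normalise over all components.
Poisson probabilities:
  f_A = e^(−0.31)·0.31^0/0! = 0.733447
  f_B = e^(−1.51)·1.51^0/0! = 0.22091
  f_C = e^(−2.06)·2.06^0/0! = 0.127454
  f_D = e^(−2.21)·2.21^0/0! = 0.109701
Unnormalised posteriors:
  P(Z=A)·f_A = 0.56 × 0.733447 = 0.41073
  P(Z=B)·f_B = 0.25 × 0.22091 = 0.0552275
  P(Z=C)·f_C = 0.13 × 0.127454 = 0.016569
  P(Z=D)·f_D = 0.06 × 0.109701 = 0.00658204
Normaliser: 0.41073 + 0.0552275 + 0.016569 + 0.00658204 = 0.489109
So the posterior for Class D is 0.00658204 / 0.489109 ≈ 0.013.

0.013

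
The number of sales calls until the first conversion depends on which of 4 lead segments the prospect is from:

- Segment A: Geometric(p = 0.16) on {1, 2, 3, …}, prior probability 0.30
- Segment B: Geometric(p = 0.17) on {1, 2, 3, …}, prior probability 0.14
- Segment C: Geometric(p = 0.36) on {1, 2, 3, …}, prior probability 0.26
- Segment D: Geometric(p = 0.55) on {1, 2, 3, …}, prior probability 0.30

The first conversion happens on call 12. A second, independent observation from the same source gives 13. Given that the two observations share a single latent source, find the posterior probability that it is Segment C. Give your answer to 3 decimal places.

0.006

Posterior ∝ prior × likelihood, so P(k | x) ∝ P(Z=k) f_k(x); normalise over all components.
Since both observations come from the same component, the likelihood for component k is f_k(x₁)·f_k(x₂).
  p_A = [0.16·(1−0.16)^11 = 0.16·0.146917 = 0.0235067] × [0.0197456] = 0.000464156
  p_B = [0.17·(1−0.17)^11 = 0.17·0.128783 = 0.0218931] × [0.0181713] = 0.000397827
  p_C = [0.36·(1−0.36)^11 = 0.36·0.0073787 = 0.00265633] × [0.00170005] = 4.5159e-06
  p_D = [0.55·(1−0.55)^11 = 0.55·0.000153228 = 8.42753e-05] × [3.79239e-05] = 3.19605e-09
Unnormalised posteriors:
  P(Z=A)·p_A = 0.30 × 0.000464156 = 0.000139247
  P(Z=B)·p_B = 0.14 × 0.000397827 = 5.56957e-05
  P(Z=C)·p_C = 0.26 × 4.5159e-06 = 1.17413e-06
  P(Z=D)·p_D = 0.30 × 3.19605e-09 = 9.58814e-10
Sum: 0.000139247 + 5.56957e-05 + 1.17413e-06 + 9.58814e-10 = 0.000196118
P(Segment C | x) ≈ 0.006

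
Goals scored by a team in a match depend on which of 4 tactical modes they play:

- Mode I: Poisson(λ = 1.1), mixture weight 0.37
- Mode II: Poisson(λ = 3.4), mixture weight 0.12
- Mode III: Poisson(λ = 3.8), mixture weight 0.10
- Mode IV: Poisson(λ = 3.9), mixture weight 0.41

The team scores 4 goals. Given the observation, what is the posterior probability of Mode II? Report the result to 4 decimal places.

0.1725

Posterior ∝ prior × likelihood, so P(k | x) ∝ π_k f_k(x); normalise over all components.
Evaluate each component's likelihood at the observed value:
  L_I = e^(−1.1)·1.1^4/4! = 0.0203065
  L_II = e^(−3.4)·3.4^4/4! = 0.185825
  L_III = e^(−3.8)·3.8^4/4! = 0.194359
  L_IV = e^(−3.9)·3.9^4/4! = 0.195119
Unnormalised posteriors:
  π_I·L_I = 0.37 × 0.0203065 = 0.00751341
  π_II·L_II = 0.12 × 0.185825 = 0.022299
  π_III·L_III = 0.10 × 0.194359 = 0.0194359
  π_IV·L_IV = 0.41 × 0.195119 = 0.0799986
Marginal: 0.00751341 + 0.022299 + 0.0194359 + 0.0799986 = 0.129247
So the posterior for Mode II is 0.022299 / 0.129247 ≈ 0.1725.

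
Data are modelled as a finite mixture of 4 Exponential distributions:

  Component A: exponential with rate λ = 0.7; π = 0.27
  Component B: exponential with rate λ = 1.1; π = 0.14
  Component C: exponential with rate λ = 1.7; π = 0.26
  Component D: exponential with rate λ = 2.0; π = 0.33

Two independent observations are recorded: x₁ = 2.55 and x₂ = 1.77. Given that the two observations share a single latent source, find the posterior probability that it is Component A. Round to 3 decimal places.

0.747

Apply Bayes' rule: the posterior for each component is proportional to its prior times its likelihood at x.
Since both observations come from the same component, the likelihood for component k is f_k(x₁)·f_k(x₂).
  L_A = [0.117458] × [0.202772] = 0.0238171
  L_B = [0.0665574] × [0.156972] = 0.0104476
  L_C = [0.0222732] × [0.0838797] = 0.00186827
  L_D = [0.0121935] × [0.0580267] = 0.000707548
Prior × likelihood for each component:
  w_A·L_A = 0.27 × 0.0238171 = 0.00643063
  w_B·L_B = 0.14 × 0.0104476 = 0.00146267
  w_C·L_C = 0.26 × 0.00186827 = 0.00048575
  w_D·L_D = 0.33 × 0.000707548 = 0.000233491
Normaliser: 0.00643063 + 0.00146267 + 0.00048575 + 0.000233491 = 0.00861254
P(Component A | x₁,x₂) ≈ 0.747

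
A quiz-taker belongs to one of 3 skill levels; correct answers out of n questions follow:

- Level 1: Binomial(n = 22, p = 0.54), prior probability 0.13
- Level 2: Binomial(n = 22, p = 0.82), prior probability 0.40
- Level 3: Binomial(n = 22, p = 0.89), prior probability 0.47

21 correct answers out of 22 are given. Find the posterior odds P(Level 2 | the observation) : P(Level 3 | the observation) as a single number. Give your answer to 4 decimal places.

Posterior odds = (π_i f_i(x)) / (π_j f_j(x)); the normalising sum cancels.
Component likelihoods at x = 21 correct answers out of 22:
  p_1 = 2.42912e-05
  p_2 = 0.061346
  p_3 = 0.209414
Posterior odds = (π_2·p_2) / (π_3·p_3) = (0.40·0.061346) / (0.47·0.209414) = 0.0245384 / 0.0984245 ≈ 0.2493

0.2493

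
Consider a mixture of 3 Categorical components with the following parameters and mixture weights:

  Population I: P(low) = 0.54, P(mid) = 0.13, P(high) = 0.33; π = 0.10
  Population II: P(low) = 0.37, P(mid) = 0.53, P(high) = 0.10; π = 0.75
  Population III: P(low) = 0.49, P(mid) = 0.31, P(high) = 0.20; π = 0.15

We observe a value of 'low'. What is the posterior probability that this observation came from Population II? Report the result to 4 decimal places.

Posterior ∝ prior × likelihood, so P(k | x) ∝ P(Z=k) f_k(x); normalise over all components.
Component likelihoods at x = 'low':
  L_I = 0.54
  L_II = 0.37
  L_III = 0.49
Unnormalised posteriors:
  P(Z=I)·L_I = 0.10 × 0.54 = 0.054
  P(Z=II)·L_II = 0.75 × 0.37 = 0.2775
  P(Z=III)·L_III = 0.15 × 0.49 = 0.0735
Marginal: 0.054 + 0.2775 + 0.0735 = 0.405
P(Population II | 'low') = 0.2775 / 0.405 ≈ 0.6852

0.6852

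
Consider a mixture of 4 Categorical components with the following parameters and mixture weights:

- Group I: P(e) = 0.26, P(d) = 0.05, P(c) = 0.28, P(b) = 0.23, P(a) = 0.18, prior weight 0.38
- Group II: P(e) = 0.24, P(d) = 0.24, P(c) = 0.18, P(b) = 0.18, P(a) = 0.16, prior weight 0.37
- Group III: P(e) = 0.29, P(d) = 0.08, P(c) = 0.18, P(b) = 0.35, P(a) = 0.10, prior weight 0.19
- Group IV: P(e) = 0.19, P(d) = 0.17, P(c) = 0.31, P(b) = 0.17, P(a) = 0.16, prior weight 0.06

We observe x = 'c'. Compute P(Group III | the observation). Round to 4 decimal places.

Apply Bayes' rule: the posterior for each component is proportional to its prior times its likelihood at x.
Evaluate each component's likelihood at the observed value:
  p_I = P(c | comp) = 0.28
  p_II = P(c | comp) = 0.18
  p_III = P(c | comp) = 0.18
  p_IV = P(c | comp) = 0.31
Prior × likelihood for each component:
  P(Z=I)·p_I = 0.38 × 0.28 = 0.1064
  P(Z=II)·p_II = 0.37 × 0.18 = 0.0666
  P(Z=III)·p_III = 0.19 × 0.18 = 0.0342
  P(Z=IV)·p_IV = 0.06 × 0.31 = 0.0186
Normaliser: 0.1064 + 0.0666 + 0.0342 + 0.0186 = 0.2258
P(Group III | data) = 0.0342 / 0.2258 ≈ 0.1515

0.1515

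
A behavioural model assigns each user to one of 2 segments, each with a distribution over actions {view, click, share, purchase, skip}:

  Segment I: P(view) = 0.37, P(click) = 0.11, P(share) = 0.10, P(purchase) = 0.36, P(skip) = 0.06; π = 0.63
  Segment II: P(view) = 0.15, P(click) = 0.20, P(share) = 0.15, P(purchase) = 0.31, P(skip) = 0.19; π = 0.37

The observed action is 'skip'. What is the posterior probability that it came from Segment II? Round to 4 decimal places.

0.6503

The responsibility of component k is π_k f_k(x) divided by Σ_j π_j f_j(x).
Component likelihoods at x = 'skip':
  f_I = 0.06
  f_II = 0.19
Weight by the priors:
  π_I·f_I = 0.63 × 0.06 = 0.0378
  π_II·f_II = 0.37 × 0.19 = 0.0703
Normaliser: 0.0378 + 0.0703 = 0.1081
So the posterior for Segment II is 0.0703 / 0.1081 ≈ 0.6503.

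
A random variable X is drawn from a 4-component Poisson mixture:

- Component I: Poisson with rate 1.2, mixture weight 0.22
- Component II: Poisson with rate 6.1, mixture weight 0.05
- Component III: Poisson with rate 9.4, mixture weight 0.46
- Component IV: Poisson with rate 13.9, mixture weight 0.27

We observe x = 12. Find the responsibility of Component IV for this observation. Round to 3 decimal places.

0.412

Posterior ∝ prior × likelihood, so P(k | x) ∝ P(Z=k) f_k(x); normalise over all components.
Evaluate each component's likelihood at the observed value:
  f_I = e^(−1.2)·1.2^12/12! = 5.60641e-09
  f_II = e^(−6.1)·6.1^12/12! = 0.0124287
  f_III = e^(−9.4)·9.4^12/12! = 0.0821919
  f_IV = e^(−13.9)·13.9^12/12! = 0.0998039
Multiply by the mixture weights:
  P(Z=I)·f_I = 0.22 × 5.60641e-09 = 1.23341e-09
  P(Z=II)·f_II = 0.05 × 0.0124287 = 0.000621434
  P(Z=III)·f_III = 0.46 × 0.0821919 = 0.0378083
  P(Z=IV)·f_IV = 0.27 × 0.0998039 = 0.026947
Normaliser: 1.23341e-09 + 0.000621434 + 0.0378083 + 0.026947 = 0.0653768
Responsibility of Component IV: 0.026947 / 0.0653768 ≈ 0.412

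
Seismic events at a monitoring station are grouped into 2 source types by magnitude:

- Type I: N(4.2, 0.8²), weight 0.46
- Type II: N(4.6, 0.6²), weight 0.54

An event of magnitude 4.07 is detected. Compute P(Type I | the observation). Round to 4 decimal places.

P(component k | x) = π_k·f_k(x) / marginal(x), where marginal(x) = Σ_j π_j·f_j(x).
Normal densities:
  L_I = (1/(0.8·√(2π)))·exp(−(4.07−4.2)²/(2·0.8²)) = 0.498678·exp(-0.01320) = 0.492137
  L_II = (1/(0.6·√(2π)))·exp(−(4.07−4.6)²/(2·0.6²)) = 0.664904·exp(-0.39014) = 0.450115
Unnormalised posteriors:
  π_I·L_I = 0.46 × 0.492137 = 0.226383
  π_II·L_II = 0.54 × 0.450115 = 0.243062
Marginal: 0.226383 + 0.243062 = 0.469445
P(Type I | 4.07) = 0.226383 / 0.469445 ≈ 0.4822

0.4822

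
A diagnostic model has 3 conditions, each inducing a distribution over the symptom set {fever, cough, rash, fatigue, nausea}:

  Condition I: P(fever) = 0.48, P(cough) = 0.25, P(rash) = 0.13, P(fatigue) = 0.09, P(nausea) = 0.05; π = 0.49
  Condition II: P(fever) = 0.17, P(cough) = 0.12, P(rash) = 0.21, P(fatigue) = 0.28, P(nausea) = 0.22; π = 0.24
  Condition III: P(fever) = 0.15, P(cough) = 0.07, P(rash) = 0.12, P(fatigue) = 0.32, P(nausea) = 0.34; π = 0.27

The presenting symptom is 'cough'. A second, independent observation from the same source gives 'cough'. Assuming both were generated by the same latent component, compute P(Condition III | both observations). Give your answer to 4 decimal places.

The responsibility of component k is π_k f_k(x) divided by Σ_j π_j f_j(x).
Since both observations come from the same component, the likelihood for component k is f_k(x₁)·f_k(x₂).
  L_I = [P(cough | comp) = 0.25] × [0.25] = 0.0625
  L_II = [P(cough | comp) = 0.12] × [0.12] = 0.0144
  L_III = [P(cough | comp) = 0.07] × [0.07] = 0.0049
Multiply by the mixture weights:
  π_I·L_I = 0.49 × 0.0625 = 0.030625
  π_II·L_II = 0.24 × 0.0144 = 0.003456
  π_III·L_III = 0.27 × 0.0049 = 0.001323
Normaliser: 0.030625 + 0.003456 + 0.001323 = 0.035404
So the posterior for Condition III is 0.001323 / 0.035404 ≈ 0.0374.

0.0374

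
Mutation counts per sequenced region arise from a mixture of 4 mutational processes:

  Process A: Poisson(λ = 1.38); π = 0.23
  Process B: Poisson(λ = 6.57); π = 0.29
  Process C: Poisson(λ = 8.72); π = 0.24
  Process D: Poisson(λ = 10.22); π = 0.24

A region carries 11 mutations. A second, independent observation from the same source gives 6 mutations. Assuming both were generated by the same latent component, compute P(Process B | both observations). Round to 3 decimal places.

0.294

The responsibility of component k is P(Z=k) f_k(x) divided by Σ_j P(Z=j) f_j(x).
Since both observations come from the same component, the likelihood for component k is f_k(x₁)·f_k(x₂).
  p_A = [e^(−1.38)·1.38^11/11! = 2.17865e-07] × [0.00241332] = 5.25779e-10
  p_B = [e^(−6.57)·6.57^11/11! = 0.0345739] × [0.156583] = 0.00541369
  p_C = [e^(−8.72)·8.72^11/11! = 0.0906729] × [0.0997054] = 0.00904058
  p_D = [e^(−10.22)·10.22^11/11! = 0.115962] × [0.0576611] = 0.00668648
Unnormalised posteriors:
  P(Z=A)·p_A = 0.23 × 5.25779e-10 = 1.20929e-10
  P(Z=B)·p_B = 0.29 × 0.00541369 = 0.00156997
  P(Z=C)·p_C = 0.24 × 0.00904058 = 0.00216974
  P(Z=D)·p_D = 0.24 × 0.00668648 = 0.00160476
Denominator: 1.20929e-10 + 0.00156997 + 0.00216974 + 0.00160476 = 0.00534447
P(Process B | x₁, x₂) = 0.00156997 / 0.00534447 ≈ 0.294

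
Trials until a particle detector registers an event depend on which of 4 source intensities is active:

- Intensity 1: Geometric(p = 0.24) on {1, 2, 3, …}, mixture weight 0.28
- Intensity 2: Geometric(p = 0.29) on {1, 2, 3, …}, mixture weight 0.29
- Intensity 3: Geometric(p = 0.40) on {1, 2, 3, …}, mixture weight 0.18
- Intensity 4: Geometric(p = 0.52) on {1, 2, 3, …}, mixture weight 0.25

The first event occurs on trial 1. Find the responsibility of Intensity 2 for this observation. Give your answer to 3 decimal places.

0.238

The responsibility of component k is π_k f_k(x) divided by Σ_j π_j f_j(x).
Component likelihoods at x = 1:
  f_1 = 0.24·(1−0.24)^0 = 0.24·1 = 0.24
  f_2 = 0.29·(1−0.29)^0 = 0.29·1 = 0.29
  f_3 = 0.40·(1−0.40)^0 = 0.40·1 = 0.4
  f_4 = 0.52·(1−0.52)^0 = 0.52·1 = 0.52
Weight by the priors:
  π_1·f_1 = 0.28 × 0.24 = 0.0672
  π_2·f_2 = 0.29 × 0.29 = 0.0841
  π_3·f_3 = 0.18 × 0.4 = 0.072
  π_4·f_4 = 0.25 × 0.52 = 0.13
Normaliser: 0.0672 + 0.0841 + 0.072 + 0.13 = 0.3533
P(Intensity 2 | the observation) = 0.0841 / 0.3533 ≈ 0.238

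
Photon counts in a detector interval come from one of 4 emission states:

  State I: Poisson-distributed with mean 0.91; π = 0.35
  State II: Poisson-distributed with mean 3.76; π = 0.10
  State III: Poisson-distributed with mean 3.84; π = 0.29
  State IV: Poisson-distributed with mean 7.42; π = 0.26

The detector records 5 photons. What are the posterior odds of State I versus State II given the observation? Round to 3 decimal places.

0.050

Posterior odds = (w_i f_i(x)) / (w_j f_j(x)); the normalising sum cancels.
Poisson probabilities:
  L_I = 0.00209323
  L_II = 0.145818
  L_III = 0.149549
  L_IV = 0.112298
Posterior odds = (w_I·L_I) / (w_II·L_II) = (0.35·0.00209323) / (0.10·0.145818) = 0.000732632 / 0.0145818 ≈ 0.050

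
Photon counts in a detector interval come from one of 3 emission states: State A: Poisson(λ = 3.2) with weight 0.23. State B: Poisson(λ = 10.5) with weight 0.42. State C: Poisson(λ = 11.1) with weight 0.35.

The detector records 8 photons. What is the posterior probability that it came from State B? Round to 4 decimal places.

Apply Bayes' rule: the posterior for each component is proportional to its prior times its likelihood at x.
Poisson probabilities:
  L_A = e^(−3.2)·3.2^8/8! = 0.0111157
  L_B = e^(−10.5)·10.5^8/8! = 0.100902
  L_C = e^(−11.1)·11.1^8/8! = 0.0863763
Multiply by the mixture weights:
  P(Z=A)·L_A = 0.23 × 0.0111157 = 0.00255661
  P(Z=B)·L_B = 0.42 × 0.100902 = 0.042379
  P(Z=C)·L_C = 0.35 × 0.0863763 = 0.0302317
Denominator: 0.00255661 + 0.042379 + 0.0302317 = 0.0751674
P(State B | the observation) ≈ 0.5638

0.5638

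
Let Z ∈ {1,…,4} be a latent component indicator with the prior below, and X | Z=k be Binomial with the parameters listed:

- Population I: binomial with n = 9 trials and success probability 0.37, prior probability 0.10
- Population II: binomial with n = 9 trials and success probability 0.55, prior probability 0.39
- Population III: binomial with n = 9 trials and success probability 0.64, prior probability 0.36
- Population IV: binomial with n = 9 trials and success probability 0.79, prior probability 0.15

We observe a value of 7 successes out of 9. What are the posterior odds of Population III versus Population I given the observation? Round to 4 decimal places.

54.4596

The posterior odds equal the prior odds times the likelihood ratio: (π_i/π_j)·(f_i(x)/f_j(x)).
Evaluate each component's likelihood at the observed value:
  L_I = 0.0135642
  L_II = 0.110986
  L_III = 0.205195
  L_IV = 0.304881
Odds = (0.36/0.10) × (0.205195/0.0135642) = 3.6 × 15.1277 ≈ 54.4596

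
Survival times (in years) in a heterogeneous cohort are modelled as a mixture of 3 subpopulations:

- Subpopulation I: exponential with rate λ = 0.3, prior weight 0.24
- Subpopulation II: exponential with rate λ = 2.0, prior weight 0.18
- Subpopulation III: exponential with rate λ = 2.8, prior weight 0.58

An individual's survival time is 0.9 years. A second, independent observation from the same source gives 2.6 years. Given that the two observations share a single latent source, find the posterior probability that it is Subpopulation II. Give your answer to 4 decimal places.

The responsibility of component k is π_k f_k(x) divided by Σ_j π_j f_j(x).
Since both observations come from the same component, the likelihood for component k is f_k(x₁)·f_k(x₂).
  p_I = [0.3·e^(−0.3·0.9) = 0.3·e^(−0.2700) = 0.229014] × [0.137522] = 0.0314944
  p_II = [2.0·e^(−2.0·0.9) = 2.0·e^(−1.8000) = 0.330598] × [0.0110331] = 0.00364753
  p_III = [2.8·e^(−2.8·0.9) = 2.8·e^(−2.5200) = 0.225287] × [0.00192972] = 0.000434741
Multiply by the mixture weights:
  π_I·p_I = 0.24 × 0.0314944 = 0.00755866
  π_II·p_II = 0.18 × 0.00364753 = 0.000656555
  π_III·p_III = 0.58 × 0.000434741 = 0.00025215
Evidence: 0.00755866 + 0.000656555 + 0.00025215 = 0.00846736
Responsibility of Subpopulation II: 0.000656555 / 0.00846736 ≈ 0.0775

0.0775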